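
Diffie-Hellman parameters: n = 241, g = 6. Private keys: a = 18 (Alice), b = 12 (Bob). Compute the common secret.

Alice sends A = g^a mod n = 6^18 mod 241.
6^1 ≡ 6 (mod 241)
6^2 = (6^1)^2 ≡ 6^2 = 36 ≡ 36 (mod 241)
6^4 = (6^2)^2 ≡ 36^2 = 1296 ≡ 91 (mod 241)
6^8 = (6^4)^2 ≡ 91^2 = 8281 ≡ 87 (mod 241)
6^16 = (6^8)^2 ≡ 87^2 = 7569 ≡ 98 (mod 241)
6^18 = 6^16 · 6^2 ≡ 98 · 36 ≡ 154 (mod 241).
So A = 154. Bob then computes K = A^b mod n = 154^12 mod 241.
154^1 ≡ 154 (mod 241)
154^2 = (154^1)^2 ≡ 154^2 = 23716 ≡ 98 (mod 241)
154^4 = (154^2)^2 ≡ 98^2 = 9604 ≡ 205 (mod 241)
154^8 = (154^4)^2 ≡ 205^2 = 42025 ≡ 91 (mod 241)
154^12 = 154^8 · 154^4 ≡ 91 · 205 ≡ 98 (mod 241).

98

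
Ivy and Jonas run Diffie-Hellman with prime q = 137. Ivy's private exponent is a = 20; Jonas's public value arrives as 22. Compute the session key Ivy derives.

Shared key K = 22^20 mod 137.
22^1 ≡ 22 (mod 137)
22^2 = (22^1)^2 ≡ 22^2 = 484 ≡ 73 (mod 137)
22^4 = (22^2)^2 ≡ 73^2 = 5329 ≡ 123 (mod 137)
22^8 = (22^4)^2 ≡ 123^2 = 15129 ≡ 59 (mod 137)
22^16 = (22^8)^2 ≡ 59^2 = 3481 ≡ 56 (mod 137)
22^20 = 22^16 · 22^4 ≡ 56 · 123 ≡ 38 (mod 137).

38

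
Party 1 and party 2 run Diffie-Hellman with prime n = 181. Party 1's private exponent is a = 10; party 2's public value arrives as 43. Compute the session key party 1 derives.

43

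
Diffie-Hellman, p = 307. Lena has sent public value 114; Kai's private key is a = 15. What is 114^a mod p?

304

Shared key K = 114^15 mod 307.
114^1 ≡ 114 (mod 307)
114^2 = (114^1)^2 ≡ 114^2 = 12996 ≡ 102 (mod 307)
114^4 = (114^2)^2 ≡ 102^2 = 10404 ≡ 273 (mod 307)
114^8 = (114^4)^2 ≡ 273^2 = 74529 ≡ 235 (mod 307)
114^15 = 114^8 · 114^4 · 114^2 · 114^1 ≡ 235 · 273 · 102 · 114 ≡ 304 (mod 307).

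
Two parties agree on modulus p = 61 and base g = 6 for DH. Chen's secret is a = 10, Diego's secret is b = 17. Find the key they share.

14

Diego sends B = g^b mod p = 6^17 mod 61.
6^1 ≡ 6 (mod 61)
6^2 = (6^1)^2 ≡ 6^2 = 36 ≡ 36 (mod 61)
6^4 = (6^2)^2 ≡ 36^2 = 1296 ≡ 15 (mod 61)
6^8 = (6^4)^2 ≡ 15^2 = 225 ≡ 42 (mod 61)
6^16 = (6^8)^2 ≡ 42^2 = 1764 ≡ 56 (mod 61)
6^17 = 6^16 · 6^1 ≡ 56 · 6 ≡ 31 (mod 61).
So B = 31. Chen then computes K = B^a mod p = 31^10 mod 61.
31^1 ≡ 31 (mod 61)
31^2 = (31^1)^2 ≡ 31^2 = 961 ≡ 46 (mod 61)
31^4 = (31^2)^2 ≡ 46^2 = 2116 ≡ 42 (mod 61)
31^8 = (31^4)^2 ≡ 42^2 = 1764 ≡ 56 (mod 61)
31^10 = 31^8 · 31^2 ≡ 56 · 46 ≡ 14 (mod 61).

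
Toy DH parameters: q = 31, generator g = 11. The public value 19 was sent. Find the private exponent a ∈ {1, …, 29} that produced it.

Try successive powers of 11 modulo 31:
11^1 ≡ 11
11^2 ≡ 28
11^3 ≡ 29
11^4 ≡ 9
11^5 ≡ 6
11^6 ≡ 4
11^7 ≡ 13
11^8 ≡ 19
Found: a = 8.

8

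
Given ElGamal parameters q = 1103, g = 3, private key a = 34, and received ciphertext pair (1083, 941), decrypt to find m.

Shared mask s = c₁^a mod q = 1083^34 mod 1103.
1083^1 ≡ 1083 (mod 1103)
1083^2 = (1083^1)^2 ≡ 1083^2 = 1172889 ≡ 400 (mod 1103)
1083^4 = (1083^2)^2 ≡ 400^2 = 160000 ≡ 65 (mod 1103)
1083^8 = (1083^4)^2 ≡ 65^2 = 4225 ≡ 916 (mod 1103)
1083^16 = (1083^8)^2 ≡ 916^2 = 839056 ≡ 776 (mod 1103)
1083^32 = (1083^16)^2 ≡ 776^2 = 602176 ≡ 1041 (mod 1103)
1083^34 = 1083^32 · 1083^2 ≡ 1041 · 400 ≡ 569 (mod 1103).
So s = 569; s⁻¹ ≡ 977 (mod 1103).
m = c₂ · s⁻¹ mod 1103 = 941 · 977 mod 1103 = 558.

558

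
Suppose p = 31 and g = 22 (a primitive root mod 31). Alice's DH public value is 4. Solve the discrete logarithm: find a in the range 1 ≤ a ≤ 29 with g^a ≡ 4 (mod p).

Try successive powers of 22 modulo 31:
22^1 ≡ 22
22^2 ≡ 19
22^3 ≡ 15
22^4 ≡ 20
22^5 ≡ 6
22^6 ≡ 8
22^7 ≡ 21
22^8 ≡ 28
22^9 ≡ 27
22^10 ≡ 5
22^11 ≡ 17
22^12 ≡ 2
22^13 ≡ 13
22^14 ≡ 7
22^15 ≡ 30
22^16 ≡ 9
22^17 ≡ 12
22^18 ≡ 16
22^19 ≡ 11
22^20 ≡ 25
22^21 ≡ 23
22^22 ≡ 10
22^23 ≡ 3
22^24 ≡ 4
Found: a = 24.

24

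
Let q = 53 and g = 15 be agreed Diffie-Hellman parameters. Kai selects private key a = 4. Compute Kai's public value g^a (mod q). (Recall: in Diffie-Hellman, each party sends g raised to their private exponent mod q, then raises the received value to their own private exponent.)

Public value = 15^4 (mod 53).
15^1 ≡ 15 (mod 53)
15^2 = (15^1)^2 ≡ 15^2 = 225 ≡ 13 (mod 53)
15^4 = (15^2)^2 ≡ 13^2 = 169 ≡ 10 (mod 53)

10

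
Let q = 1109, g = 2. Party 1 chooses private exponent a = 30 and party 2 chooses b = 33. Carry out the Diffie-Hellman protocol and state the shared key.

275

Party 2 sends B = g^b mod q = 2^33 mod 1109.
2^1 ≡ 2 (mod 1109)
2^2 = (2^1)^2 ≡ 2^2 = 4 ≡ 4 (mod 1109)
2^4 = (2^2)^2 ≡ 4^2 = 16 ≡ 16 (mod 1109)
2^8 = (2^4)^2 ≡ 16^2 = 256 ≡ 256 (mod 1109)
2^16 = (2^8)^2 ≡ 256^2 = 65536 ≡ 105 (mod 1109)
2^32 = (2^16)^2 ≡ 105^2 = 11025 ≡ 1044 (mod 1109)
2^33 = 2^32 · 2^1 ≡ 1044 · 2 ≡ 979 (mod 1109).
So B = 979. Party 1 then computes K = B^a mod q = 979^30 mod 1109.
979^1 ≡ 979 (mod 1109)
979^2 = (979^1)^2 ≡ 979^2 = 958441 ≡ 265 (mod 1109)
979^4 = (979^2)^2 ≡ 265^2 = 70225 ≡ 358 (mod 1109)
979^8 = (979^4)^2 ≡ 358^2 = 128164 ≡ 629 (mod 1109)
979^16 = (979^8)^2 ≡ 629^2 = 395641 ≡ 837 (mod 1109)
979^30 = 979^16 · 979^8 · 979^4 · 979^2 ≡ 837 · 629 · 358 · 265 ≡ 275 (mod 1109).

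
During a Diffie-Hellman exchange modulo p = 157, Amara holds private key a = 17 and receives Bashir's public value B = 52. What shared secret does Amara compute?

Shared key K = 52^17 mod 157.
52^1 ≡ 52 (mod 157)
52^2 = (52^1)^2 ≡ 52^2 = 2704 ≡ 35 (mod 157)
52^4 = (52^2)^2 ≡ 35^2 = 1225 ≡ 126 (mod 157)
52^8 = (52^4)^2 ≡ 126^2 = 15876 ≡ 19 (mod 157)
52^16 = (52^8)^2 ≡ 19^2 = 361 ≡ 47 (mod 157)
52^17 = 52^16 · 52^1 ≡ 47 · 52 ≡ 89 (mod 157).

89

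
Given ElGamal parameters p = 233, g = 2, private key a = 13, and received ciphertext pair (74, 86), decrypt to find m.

24

Shared mask s = c₁^a mod p = 74^13 mod 233.
74^1 ≡ 74 (mod 233)
74^2 = (74^1)^2 ≡ 74^2 = 5476 ≡ 117 (mod 233)
74^4 = (74^2)^2 ≡ 117^2 = 13689 ≡ 175 (mod 233)
74^8 = (74^4)^2 ≡ 175^2 = 30625 ≡ 102 (mod 233)
74^13 = 74^8 · 74^4 · 74^1 ≡ 102 · 175 · 74 ≡ 23 (mod 233).
So s = 23; s⁻¹ ≡ 152 (mod 233).
m = c₂ · s⁻¹ mod 233 = 86 · 152 mod 233 = 24.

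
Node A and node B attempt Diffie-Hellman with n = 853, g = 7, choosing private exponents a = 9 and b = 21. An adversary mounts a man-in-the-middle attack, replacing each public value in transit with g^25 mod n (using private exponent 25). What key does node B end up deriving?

683

Node B receives an adversary's public value M = 7^25 mod 853 instead of the honest one.
7^1 ≡ 7 (mod 853)
7^2 = (7^1)^2 ≡ 7^2 = 49 ≡ 49 (mod 853)
7^4 = (7^2)^2 ≡ 49^2 = 2401 ≡ 695 (mod 853)
7^8 = (7^4)^2 ≡ 695^2 = 483025 ≡ 227 (mod 853)
7^16 = (7^8)^2 ≡ 227^2 = 51529 ≡ 349 (mod 853)
7^25 = 7^16 · 7^8 · 7^1 ≡ 349 · 227 · 7 ≡ 111 (mod 853).
So M = 111. Node B computes K = M^21 mod 853.
111^1 ≡ 111 (mod 853)
111^2 = (111^1)^2 ≡ 111^2 = 12321 ≡ 379 (mod 853)
111^4 = (111^2)^2 ≡ 379^2 = 143641 ≡ 337 (mod 853)
111^8 = (111^4)^2 ≡ 337^2 = 113569 ≡ 120 (mod 853)
111^16 = (111^8)^2 ≡ 120^2 = 14400 ≡ 752 (mod 853)
111^21 = 111^16 · 111^4 · 111^1 ≡ 752 · 337 · 111 ≡ 683 (mod 853).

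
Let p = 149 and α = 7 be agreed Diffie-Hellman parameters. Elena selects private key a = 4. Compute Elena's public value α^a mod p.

17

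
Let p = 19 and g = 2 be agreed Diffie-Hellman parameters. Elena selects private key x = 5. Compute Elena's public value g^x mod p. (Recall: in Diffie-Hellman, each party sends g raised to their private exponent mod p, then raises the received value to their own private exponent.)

13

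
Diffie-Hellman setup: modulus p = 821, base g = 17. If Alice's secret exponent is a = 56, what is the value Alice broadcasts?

728

Public value = 17^56 mod 821.
17^1 ≡ 17 (mod 821)
17^2 = (17^1)^2 ≡ 17^2 = 289 ≡ 289 (mod 821)
17^4 = (17^2)^2 ≡ 289^2 = 83521 ≡ 600 (mod 821)
17^8 = (17^4)^2 ≡ 600^2 = 360000 ≡ 402 (mod 821)
17^16 = (17^8)^2 ≡ 402^2 = 161604 ≡ 688 (mod 821)
17^32 = (17^16)^2 ≡ 688^2 = 473344 ≡ 448 (mod 821)
17^56 = 17^32 · 17^16 · 17^8 ≡ 448 · 688 · 402 ≡ 728 (mod 821).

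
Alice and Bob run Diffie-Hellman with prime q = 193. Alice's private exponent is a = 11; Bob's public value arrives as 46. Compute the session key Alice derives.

Shared key K = 46^11 mod 193.
46^1 ≡ 46 (mod 193)
46^2 = (46^1)^2 ≡ 46^2 = 2116 ≡ 186 (mod 193)
46^4 = (46^2)^2 ≡ 186^2 = 34596 ≡ 49 (mod 193)
46^8 = (46^4)^2 ≡ 49^2 = 2401 ≡ 85 (mod 193)
46^11 = 46^8 · 46^2 · 46^1 ≡ 85 · 186 · 46 ≡ 36 (mod 193).

36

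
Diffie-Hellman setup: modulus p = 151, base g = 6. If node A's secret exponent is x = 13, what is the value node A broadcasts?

54

Public value = 6^13 mod 151.
6^1 ≡ 6 (mod 151)
6^2 = (6^1)^2 ≡ 6^2 = 36 ≡ 36 (mod 151)
6^4 = (6^2)^2 ≡ 36^2 = 1296 ≡ 88 (mod 151)
6^8 = (6^4)^2 ≡ 88^2 = 7744 ≡ 43 (mod 151)
6^13 = 6^8 · 6^4 · 6^1 ≡ 43 · 88 · 6 ≡ 54 (mod 151).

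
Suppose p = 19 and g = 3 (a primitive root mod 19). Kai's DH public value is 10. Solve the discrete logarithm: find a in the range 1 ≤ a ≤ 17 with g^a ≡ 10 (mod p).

Try successive powers of 3 modulo 19:
3^1 ≡ 3
3^2 ≡ 9
3^3 ≡ 8
3^4 ≡ 5
3^5 ≡ 15
3^6 ≡ 7
3^7 ≡ 2
3^8 ≡ 6
3^9 ≡ 18
3^10 ≡ 16
3^11 ≡ 10
Found: a = 11.

11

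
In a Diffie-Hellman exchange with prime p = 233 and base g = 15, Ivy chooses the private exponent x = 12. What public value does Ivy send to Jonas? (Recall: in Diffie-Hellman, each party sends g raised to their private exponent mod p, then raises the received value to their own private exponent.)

19

Public value = 15^12 (mod 233).
15^1 ≡ 15 (mod 233)
15^2 = (15^1)^2 ≡ 15^2 = 225 ≡ 225 (mod 233)
15^4 = (15^2)^2 ≡ 225^2 = 50625 ≡ 64 (mod 233)
15^8 = (15^4)^2 ≡ 64^2 = 4096 ≡ 135 (mod 233)
15^12 = 15^8 · 15^4 ≡ 135 · 64 ≡ 19 (mod 233).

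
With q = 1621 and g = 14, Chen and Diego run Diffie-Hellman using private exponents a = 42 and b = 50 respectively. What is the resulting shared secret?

1475

Diego sends B = g^b mod q = 14^50 mod 1621.
14^1 ≡ 14 (mod 1621)
14^2 = (14^1)^2 ≡ 14^2 = 196 ≡ 196 (mod 1621)
14^4 = (14^2)^2 ≡ 196^2 = 38416 ≡ 1133 (mod 1621)
14^8 = (14^4)^2 ≡ 1133^2 = 1283689 ≡ 1478 (mod 1621)
14^16 = (14^8)^2 ≡ 1478^2 = 2184484 ≡ 997 (mod 1621)
14^32 = (14^16)^2 ≡ 997^2 = 994009 ≡ 336 (mod 1621)
14^50 = 14^32 · 14^16 · 14^2 ≡ 336 · 997 · 196 ≡ 1448 (mod 1621).
So B = 1448. Chen then computes K = B^a mod q = 1448^42 mod 1621.
1448^1 ≡ 1448 (mod 1621)
1448^2 = (1448^1)^2 ≡ 1448^2 = 2096704 ≡ 751 (mod 1621)
1448^4 = (1448^2)^2 ≡ 751^2 = 564001 ≡ 1514 (mod 1621)
1448^8 = (1448^4)^2 ≡ 1514^2 = 2292196 ≡ 102 (mod 1621)
1448^16 = (1448^8)^2 ≡ 102^2 = 10404 ≡ 678 (mod 1621)
1448^32 = (1448^16)^2 ≡ 678^2 = 459684 ≡ 941 (mod 1621)
1448^42 = 1448^32 · 1448^8 · 1448^2 ≡ 941 · 102 · 751 ≡ 1475 (mod 1621).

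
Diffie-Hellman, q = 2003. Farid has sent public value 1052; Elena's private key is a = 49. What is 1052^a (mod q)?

377

Shared key K = 1052^49 mod 2003.
1052^1 ≡ 1052 (mod 2003)
1052^2 = (1052^1)^2 ≡ 1052^2 = 1106704 ≡ 1048 (mod 2003)
1052^4 = (1052^2)^2 ≡ 1048^2 = 1098304 ≡ 660 (mod 2003)
1052^8 = (1052^4)^2 ≡ 660^2 = 435600 ≡ 949 (mod 2003)
1052^16 = (1052^8)^2 ≡ 949^2 = 900601 ≡ 1254 (mod 2003)
1052^32 = (1052^16)^2 ≡ 1254^2 = 1572516 ≡ 161 (mod 2003)
1052^49 = 1052^32 · 1052^16 · 1052^1 ≡ 161 · 1254 · 1052 ≡ 377 (mod 2003).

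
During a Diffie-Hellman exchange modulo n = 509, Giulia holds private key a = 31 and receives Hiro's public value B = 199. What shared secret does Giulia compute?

439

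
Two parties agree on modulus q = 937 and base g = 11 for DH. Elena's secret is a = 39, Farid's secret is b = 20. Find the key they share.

615

Elena sends A = g^a mod q = 11^39 mod 937.
11^1 ≡ 11 (mod 937)
11^2 = (11^1)^2 ≡ 11^2 = 121 ≡ 121 (mod 937)
11^4 = (11^2)^2 ≡ 121^2 = 14641 ≡ 586 (mod 937)
11^8 = (11^4)^2 ≡ 586^2 = 343396 ≡ 454 (mod 937)
11^16 = (11^8)^2 ≡ 454^2 = 206116 ≡ 913 (mod 937)
11^32 = (11^16)^2 ≡ 913^2 = 833569 ≡ 576 (mod 937)
11^39 = 11^32 · 11^4 · 11^2 · 11^1 ≡ 576 · 586 · 121 · 11 ≡ 774 (mod 937).
So A = 774. Farid then computes K = A^b mod q = 774^20 mod 937.
774^1 ≡ 774 (mod 937)
774^2 = (774^1)^2 ≡ 774^2 = 599076 ≡ 333 (mod 937)
774^4 = (774^2)^2 ≡ 333^2 = 110889 ≡ 323 (mod 937)
774^8 = (774^4)^2 ≡ 323^2 = 104329 ≡ 322 (mod 937)
774^16 = (774^8)^2 ≡ 322^2 = 103684 ≡ 614 (mod 937)
774^20 = 774^16 · 774^4 ≡ 614 · 323 ≡ 615 (mod 937).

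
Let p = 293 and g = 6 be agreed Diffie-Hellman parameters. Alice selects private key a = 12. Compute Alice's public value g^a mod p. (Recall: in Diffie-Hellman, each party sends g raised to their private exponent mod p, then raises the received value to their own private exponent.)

73

Public value = 6^12 mod 293.
6^1 ≡ 6 (mod 293)
6^2 = (6^1)^2 ≡ 6^2 = 36 ≡ 36 (mod 293)
6^4 = (6^2)^2 ≡ 36^2 = 1296 ≡ 124 (mod 293)
6^8 = (6^4)^2 ≡ 124^2 = 15376 ≡ 140 (mod 293)
6^12 = 6^8 · 6^4 ≡ 140 · 124 ≡ 73 (mod 293).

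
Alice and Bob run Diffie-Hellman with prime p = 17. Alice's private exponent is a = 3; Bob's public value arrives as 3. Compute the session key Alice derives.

Shared key K = 3^3 mod 17.
3^1 ≡ 3 (mod 17)
3^2 = (3^1)^2 ≡ 3^2 = 9 ≡ 9 (mod 17)
3^3 = 3^2 · 3^1 ≡ 9 · 3 ≡ 10 (mod 17).

10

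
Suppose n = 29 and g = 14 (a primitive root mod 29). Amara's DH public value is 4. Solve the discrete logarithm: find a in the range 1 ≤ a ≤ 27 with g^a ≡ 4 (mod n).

26

Try successive powers of 14 modulo 29:
14^1 ≡ 14
14^2 ≡ 22
14^3 ≡ 18
14^4 ≡ 20
14^5 ≡ 19
14^6 ≡ 5
14^7 ≡ 12
14^8 ≡ 23
14^9 ≡ 3
14^10 ≡ 13
14^11 ≡ 8
14^12 ≡ 25
14^13 ≡ 2
14^14 ≡ 28
14^15 ≡ 15
14^16 ≡ 7
14^17 ≡ 11
14^18 ≡ 9
14^19 ≡ 10
14^20 ≡ 24
14^21 ≡ 17
14^22 ≡ 6
14^23 ≡ 26
14^24 ≡ 16
14^25 ≡ 21
14^26 ≡ 4
Found: a = 26.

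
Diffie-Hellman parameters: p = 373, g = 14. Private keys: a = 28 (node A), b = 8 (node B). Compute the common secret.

302

Node B sends B = g^b mod p = 14^8 mod 373.
14^1 ≡ 14 (mod 373)
14^2 = (14^1)^2 ≡ 14^2 = 196 ≡ 196 (mod 373)
14^4 = (14^2)^2 ≡ 196^2 = 38416 ≡ 370 (mod 373)
14^8 = (14^4)^2 ≡ 370^2 = 136900 ≡ 9 (mod 373)
So B = 9. Node A then computes K = B^a mod p = 9^28 mod 373.
9^1 ≡ 9 (mod 373)
9^2 = (9^1)^2 ≡ 9^2 = 81 ≡ 81 (mod 373)
9^4 = (9^2)^2 ≡ 81^2 = 6561 ≡ 220 (mod 373)
9^8 = (9^4)^2 ≡ 220^2 = 48400 ≡ 283 (mod 373)
9^16 = (9^8)^2 ≡ 283^2 = 80089 ≡ 267 (mod 373)
9^28 = 9^16 · 9^8 · 9^4 ≡ 267 · 283 · 220 ≡ 302 (mod 373).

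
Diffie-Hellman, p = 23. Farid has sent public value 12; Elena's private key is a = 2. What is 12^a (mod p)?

6

Shared key K = 12^2 mod 23.
12^1 ≡ 12 (mod 23)
12^2 = (12^1)^2 ≡ 12^2 = 144 ≡ 6 (mod 23)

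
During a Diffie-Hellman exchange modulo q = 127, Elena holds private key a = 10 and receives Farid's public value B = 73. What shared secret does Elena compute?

50

Shared key K = 73^10 mod 127.
73^1 ≡ 73 (mod 127)
73^2 = (73^1)^2 ≡ 73^2 = 5329 ≡ 122 (mod 127)
73^4 = (73^2)^2 ≡ 122^2 = 14884 ≡ 25 (mod 127)
73^8 = (73^4)^2 ≡ 25^2 = 625 ≡ 117 (mod 127)
73^10 = 73^8 · 73^2 ≡ 117 · 122 ≡ 50 (mod 127).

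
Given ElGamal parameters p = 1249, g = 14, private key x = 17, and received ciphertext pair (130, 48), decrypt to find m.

Shared mask s = c₁^x mod p = 130^17 mod 1249.
130^1 ≡ 130 (mod 1249)
130^2 = (130^1)^2 ≡ 130^2 = 16900 ≡ 663 (mod 1249)
130^4 = (130^2)^2 ≡ 663^2 = 439569 ≡ 1170 (mod 1249)
130^8 = (130^4)^2 ≡ 1170^2 = 1368900 ≡ 1245 (mod 1249)
130^16 = (130^8)^2 ≡ 1245^2 = 1550025 ≡ 16 (mod 1249)
130^17 = 130^16 · 130^1 ≡ 16 · 130 ≡ 831 (mod 1249).
So s = 831; s⁻¹ ≡ 499 (mod 1249).
m = c₂ · s⁻¹ mod 1249 = 48 · 499 mod 1249 = 221.

221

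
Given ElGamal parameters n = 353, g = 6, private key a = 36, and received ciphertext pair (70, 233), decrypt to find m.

Shared mask s = c₁^a mod n = 70^36 mod 353.
70^1 ≡ 70 (mod 353)
70^2 = (70^1)^2 ≡ 70^2 = 4900 ≡ 311 (mod 353)
70^4 = (70^2)^2 ≡ 311^2 = 96721 ≡ 352 (mod 353)
70^8 = (70^4)^2 ≡ 352^2 = 123904 ≡ 1 (mod 353)
70^16 = (70^8)^2 ≡ 1^2 = 1 ≡ 1 (mod 353)
70^32 = (70^16)^2 ≡ 1^2 = 1 ≡ 1 (mod 353)
70^36 = 70^32 · 70^4 ≡ 1 · 352 ≡ 352 (mod 353).
So s = 352; s⁻¹ ≡ 352 (mod 353).
m = c₂ · s⁻¹ mod 353 = 233 · 352 mod 353 = 120.

120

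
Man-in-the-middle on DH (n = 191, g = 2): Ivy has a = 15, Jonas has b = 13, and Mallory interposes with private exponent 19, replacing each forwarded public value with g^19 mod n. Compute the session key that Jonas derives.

39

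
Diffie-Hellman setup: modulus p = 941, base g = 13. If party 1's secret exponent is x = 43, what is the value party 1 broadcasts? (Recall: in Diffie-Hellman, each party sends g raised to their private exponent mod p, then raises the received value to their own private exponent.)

Public value = 13^43 mod 941.
13^1 ≡ 13 (mod 941)
13^2 = (13^1)^2 ≡ 13^2 = 169 ≡ 169 (mod 941)
13^4 = (13^2)^2 ≡ 169^2 = 28561 ≡ 331 (mod 941)
13^8 = (13^4)^2 ≡ 331^2 = 109561 ≡ 405 (mod 941)
13^16 = (13^8)^2 ≡ 405^2 = 164025 ≡ 291 (mod 941)
13^32 = (13^16)^2 ≡ 291^2 = 84681 ≡ 932 (mod 941)
13^43 = 13^32 · 13^8 · 13^2 · 13^1 ≡ 932 · 405 · 169 · 13 ≡ 786 (mod 941).

786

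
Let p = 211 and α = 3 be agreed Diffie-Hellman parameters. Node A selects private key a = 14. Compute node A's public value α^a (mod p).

21

Public value = 3^14 (mod 211).
3^1 ≡ 3 (mod 211)
3^2 = (3^1)^2 ≡ 3^2 = 9 ≡ 9 (mod 211)
3^4 = (3^2)^2 ≡ 9^2 = 81 ≡ 81 (mod 211)
3^8 = (3^4)^2 ≡ 81^2 = 6561 ≡ 20 (mod 211)
3^14 = 3^8 · 3^4 · 3^2 ≡ 20 · 81 · 9 ≡ 21 (mod 211).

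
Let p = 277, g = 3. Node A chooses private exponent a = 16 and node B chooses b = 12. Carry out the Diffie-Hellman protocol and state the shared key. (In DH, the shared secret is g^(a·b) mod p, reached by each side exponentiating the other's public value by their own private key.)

157

Node A sends A = g^a mod p = 3^16 mod 277.
3^1 ≡ 3 (mod 277)
3^2 = (3^1)^2 ≡ 3^2 = 9 ≡ 9 (mod 277)
3^4 = (3^2)^2 ≡ 9^2 = 81 ≡ 81 (mod 277)
3^8 = (3^4)^2 ≡ 81^2 = 6561 ≡ 190 (mod 277)
3^16 = (3^8)^2 ≡ 190^2 = 36100 ≡ 90 (mod 277)
So A = 90. Node B then computes K = A^b mod p = 90^12 mod 277.
90^1 ≡ 90 (mod 277)
90^2 = (90^1)^2 ≡ 90^2 = 8100 ≡ 67 (mod 277)
90^4 = (90^2)^2 ≡ 67^2 = 4489 ≡ 57 (mod 277)
90^8 = (90^4)^2 ≡ 57^2 = 3249 ≡ 202 (mod 277)
90^12 = 90^8 · 90^4 ≡ 202 · 57 ≡ 157 (mod 277).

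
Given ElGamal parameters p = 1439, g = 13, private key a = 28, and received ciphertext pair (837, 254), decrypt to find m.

1037

Shared mask s = c₁^a mod p = 837^28 mod 1439.
837^1 ≡ 837 (mod 1439)
837^2 = (837^1)^2 ≡ 837^2 = 700569 ≡ 1215 (mod 1439)
837^4 = (837^2)^2 ≡ 1215^2 = 1476225 ≡ 1250 (mod 1439)
837^8 = (837^4)^2 ≡ 1250^2 = 1562500 ≡ 1185 (mod 1439)
837^16 = (837^8)^2 ≡ 1185^2 = 1404225 ≡ 1200 (mod 1439)
837^28 = 837^16 · 837^8 · 837^4 ≡ 1200 · 1185 · 1250 ≡ 1152 (mod 1439).
So s = 1152; s⁻¹ ≡ 361 (mod 1439).
m = c₂ · s⁻¹ mod 1439 = 254 · 361 mod 1439 = 1037.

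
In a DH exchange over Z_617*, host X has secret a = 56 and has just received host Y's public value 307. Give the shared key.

Shared key K = 307^56 mod 617.
307^1 ≡ 307 (mod 617)
307^2 = (307^1)^2 ≡ 307^2 = 94249 ≡ 465 (mod 617)
307^4 = (307^2)^2 ≡ 465^2 = 216225 ≡ 275 (mod 617)
307^8 = (307^4)^2 ≡ 275^2 = 75625 ≡ 351 (mod 617)
307^16 = (307^8)^2 ≡ 351^2 = 123201 ≡ 418 (mod 617)
307^32 = (307^16)^2 ≡ 418^2 = 174724 ≡ 113 (mod 617)
307^56 = 307^32 · 307^16 · 307^8 ≡ 113 · 418 · 351 ≡ 344 (mod 617).

344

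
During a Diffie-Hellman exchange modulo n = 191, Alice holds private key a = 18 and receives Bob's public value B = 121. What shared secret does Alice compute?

30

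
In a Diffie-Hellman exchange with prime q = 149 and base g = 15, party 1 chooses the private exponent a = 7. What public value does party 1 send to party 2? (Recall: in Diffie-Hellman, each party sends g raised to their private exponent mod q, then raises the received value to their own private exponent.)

32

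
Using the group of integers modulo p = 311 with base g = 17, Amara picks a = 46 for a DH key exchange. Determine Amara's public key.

Public value = 17^46 mod 311.
17^1 ≡ 17 (mod 311)
17^2 = (17^1)^2 ≡ 17^2 = 289 ≡ 289 (mod 311)
17^4 = (17^2)^2 ≡ 289^2 = 83521 ≡ 173 (mod 311)
17^8 = (17^4)^2 ≡ 173^2 = 29929 ≡ 73 (mod 311)
17^16 = (17^8)^2 ≡ 73^2 = 5329 ≡ 42 (mod 311)
17^32 = (17^16)^2 ≡ 42^2 = 1764 ≡ 209 (mod 311)
17^46 = 17^32 · 17^8 · 17^4 · 17^2 ≡ 209 · 73 · 173 · 289 ≡ 223 (mod 311).

223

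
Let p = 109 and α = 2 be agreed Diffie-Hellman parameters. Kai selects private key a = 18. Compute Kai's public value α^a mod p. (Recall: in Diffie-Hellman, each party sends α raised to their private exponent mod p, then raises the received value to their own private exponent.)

108

Public value = 2^18 mod 109.
2^1 ≡ 2 (mod 109)
2^2 = (2^1)^2 ≡ 2^2 = 4 ≡ 4 (mod 109)
2^4 = (2^2)^2 ≡ 4^2 = 16 ≡ 16 (mod 109)
2^8 = (2^4)^2 ≡ 16^2 = 256 ≡ 38 (mod 109)
2^16 = (2^8)^2 ≡ 38^2 = 1444 ≡ 27 (mod 109)
2^18 = 2^16 · 2^2 ≡ 27 · 4 ≡ 108 (mod 109).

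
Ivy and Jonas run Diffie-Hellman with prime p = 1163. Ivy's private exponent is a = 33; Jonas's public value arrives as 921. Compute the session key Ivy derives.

300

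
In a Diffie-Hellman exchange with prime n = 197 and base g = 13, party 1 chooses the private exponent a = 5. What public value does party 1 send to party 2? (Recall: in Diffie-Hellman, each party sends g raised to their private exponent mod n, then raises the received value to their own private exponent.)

145

Public value = 13^5 mod 197.
13^1 ≡ 13 (mod 197)
13^2 = (13^1)^2 ≡ 13^2 = 169 ≡ 169 (mod 197)
13^4 = (13^2)^2 ≡ 169^2 = 28561 ≡ 193 (mod 197)
13^5 = 13^4 · 13^1 ≡ 193 · 13 ≡ 145 (mod 197).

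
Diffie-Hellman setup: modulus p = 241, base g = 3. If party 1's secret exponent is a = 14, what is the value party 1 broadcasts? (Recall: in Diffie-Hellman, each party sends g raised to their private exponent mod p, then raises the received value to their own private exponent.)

83

Public value = 3^{14} \pmod{241}.
3^1 ≡ 3 (mod 241)
3^2 = (3^1)^2 ≡ 3^2 = 9 ≡ 9 (mod 241)
3^4 = (3^2)^2 ≡ 9^2 = 81 ≡ 81 (mod 241)
3^8 = (3^4)^2 ≡ 81^2 = 6561 ≡ 54 (mod 241)
3^14 = 3^8 · 3^4 · 3^2 ≡ 54 · 81 · 9 ≡ 83 (mod 241).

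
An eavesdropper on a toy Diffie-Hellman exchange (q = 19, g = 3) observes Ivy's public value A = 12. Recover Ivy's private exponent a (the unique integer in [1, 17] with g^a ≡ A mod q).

Try successive powers of 3 modulo 19:
3^1 ≡ 3
3^2 ≡ 9
3^3 ≡ 8
3^4 ≡ 5
3^5 ≡ 15
3^6 ≡ 7
3^7 ≡ 2
3^8 ≡ 6
3^9 ≡ 18
3^10 ≡ 16
3^11 ≡ 10
3^12 ≡ 11
3^13 ≡ 14
3^14 ≡ 4
3^15 ≡ 12
Found: a = 15.

15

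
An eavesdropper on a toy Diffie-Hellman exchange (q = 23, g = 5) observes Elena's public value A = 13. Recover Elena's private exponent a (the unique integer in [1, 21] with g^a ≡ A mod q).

Try successive powers of 5 modulo 23:
5^1 ≡ 5
5^2 ≡ 2
5^3 ≡ 10
5^4 ≡ 4
5^5 ≡ 20
5^6 ≡ 8
5^7 ≡ 17
5^8 ≡ 16
5^9 ≡ 11
5^10 ≡ 9
5^11 ≡ 22
5^12 ≡ 18
5^13 ≡ 21
5^14 ≡ 13
Found: a = 14.

14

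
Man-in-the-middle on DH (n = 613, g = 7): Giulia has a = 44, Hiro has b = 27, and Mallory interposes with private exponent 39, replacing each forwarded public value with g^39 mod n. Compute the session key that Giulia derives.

Giulia receives Mallory's public value M = 7^39 mod 613 instead of the honest one.
7^1 ≡ 7 (mod 613)
7^2 = (7^1)^2 ≡ 7^2 = 49 ≡ 49 (mod 613)
7^4 = (7^2)^2 ≡ 49^2 = 2401 ≡ 562 (mod 613)
7^8 = (7^4)^2 ≡ 562^2 = 315844 ≡ 149 (mod 613)
7^16 = (7^8)^2 ≡ 149^2 = 22201 ≡ 133 (mod 613)
7^32 = (7^16)^2 ≡ 133^2 = 17689 ≡ 525 (mod 613)
7^39 = 7^32 · 7^4 · 7^2 · 7^1 ≡ 525 · 562 · 49 · 7 ≡ 141 (mod 613).
So M = 141. Giulia computes K = M^44 mod 613.
141^1 ≡ 141 (mod 613)
141^2 = (141^1)^2 ≡ 141^2 = 19881 ≡ 265 (mod 613)
141^4 = (141^2)^2 ≡ 265^2 = 70225 ≡ 343 (mod 613)
141^8 = (141^4)^2 ≡ 343^2 = 117649 ≡ 566 (mod 613)
141^16 = (141^8)^2 ≡ 566^2 = 320356 ≡ 370 (mod 613)
141^32 = (141^16)^2 ≡ 370^2 = 136900 ≡ 201 (mod 613)
141^44 = 141^32 · 141^8 · 141^4 ≡ 201 · 566 · 343 ≡ 610 (mod 613).

610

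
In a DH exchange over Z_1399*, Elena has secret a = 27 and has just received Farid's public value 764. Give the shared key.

1041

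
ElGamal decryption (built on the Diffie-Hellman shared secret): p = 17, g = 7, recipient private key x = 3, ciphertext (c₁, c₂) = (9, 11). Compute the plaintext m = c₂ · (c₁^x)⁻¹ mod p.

3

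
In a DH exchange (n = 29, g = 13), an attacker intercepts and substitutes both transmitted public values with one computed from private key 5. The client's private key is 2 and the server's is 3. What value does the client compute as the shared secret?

The client receives an attacker's public value M = 13^5 mod 29 instead of the honest one.
13^1 ≡ 13 (mod 29)
13^2 = (13^1)^2 ≡ 13^2 = 169 ≡ 24 (mod 29)
13^4 = (13^2)^2 ≡ 24^2 = 576 ≡ 25 (mod 29)
13^5 = 13^4 · 13^1 ≡ 25 · 13 ≡ 6 (mod 29).
So M = 6. The client computes K = M^2 mod 29.
6^1 ≡ 6 (mod 29)
6^2 = (6^1)^2 ≡ 6^2 = 36 ≡ 7 (mod 29)

7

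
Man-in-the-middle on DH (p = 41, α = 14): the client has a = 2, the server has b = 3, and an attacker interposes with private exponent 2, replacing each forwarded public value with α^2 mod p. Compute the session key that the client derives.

The client receives an attacker's public value M = 14^2 mod 41 instead of the honest one.
14^1 ≡ 14 (mod 41)
14^2 = (14^1)^2 ≡ 14^2 = 196 ≡ 32 (mod 41)
So M = 32. The client computes K = M^2 mod 41.
32^1 ≡ 32 (mod 41)
32^2 = (32^1)^2 ≡ 32^2 = 1024 ≡ 40 (mod 41)

40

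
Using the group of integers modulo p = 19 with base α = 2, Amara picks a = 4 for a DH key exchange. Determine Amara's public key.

16

Public value = 2^{4} \pmod{19}.
2^1 ≡ 2 (mod 19)
2^2 = (2^1)^2 ≡ 2^2 = 4 ≡ 4 (mod 19)
2^4 = (2^2)^2 ≡ 4^2 = 16 ≡ 16 (mod 19)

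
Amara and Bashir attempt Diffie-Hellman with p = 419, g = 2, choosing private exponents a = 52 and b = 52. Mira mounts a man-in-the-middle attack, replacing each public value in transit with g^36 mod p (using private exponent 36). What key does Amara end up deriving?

Amara receives Mira's public value M = 2^36 mod 419 instead of the honest one.
2^1 ≡ 2 (mod 419)
2^2 = (2^1)^2 ≡ 2^2 = 4 ≡ 4 (mod 419)
2^4 = (2^2)^2 ≡ 4^2 = 16 ≡ 16 (mod 419)
2^8 = (2^4)^2 ≡ 16^2 = 256 ≡ 256 (mod 419)
2^16 = (2^8)^2 ≡ 256^2 = 65536 ≡ 172 (mod 419)
2^32 = (2^16)^2 ≡ 172^2 = 29584 ≡ 254 (mod 419)
2^36 = 2^32 · 2^4 ≡ 254 · 16 ≡ 293 (mod 419).
So M = 293. Amara computes K = M^52 mod 419.
293^1 ≡ 293 (mod 419)
293^2 = (293^1)^2 ≡ 293^2 = 85849 ≡ 373 (mod 419)
293^4 = (293^2)^2 ≡ 373^2 = 139129 ≡ 21 (mod 419)
293^8 = (293^4)^2 ≡ 21^2 = 441 ≡ 22 (mod 419)
293^16 = (293^8)^2 ≡ 22^2 = 484 ≡ 65 (mod 419)
293^32 = (293^16)^2 ≡ 65^2 = 4225 ≡ 35 (mod 419)
293^52 = 293^32 · 293^16 · 293^4 ≡ 35 · 65 · 21 ≡ 9 (mod 419).

9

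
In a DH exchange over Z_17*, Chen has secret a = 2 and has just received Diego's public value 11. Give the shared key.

Shared key K = 11^2 mod 17.
11^1 ≡ 11 (mod 17)
11^2 = (11^1)^2 ≡ 11^2 = 121 ≡ 2 (mod 17)

2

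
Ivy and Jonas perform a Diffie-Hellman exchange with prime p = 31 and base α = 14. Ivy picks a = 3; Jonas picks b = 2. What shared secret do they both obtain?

8

Ivy sends A = α^a mod p = 14^3 mod 31.
14^1 ≡ 14 (mod 31)
14^2 = (14^1)^2 ≡ 14^2 = 196 ≡ 10 (mod 31)
14^3 = 14^2 · 14^1 ≡ 10 · 14 ≡ 16 (mod 31).
So A = 16. Jonas then computes K = A^b mod p = 16^2 mod 31.
16^1 ≡ 16 (mod 31)
16^2 = (16^1)^2 ≡ 16^2 = 256 ≡ 8 (mod 31)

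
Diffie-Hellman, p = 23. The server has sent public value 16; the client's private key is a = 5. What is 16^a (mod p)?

Shared key K = 16^5 mod 23.
16^1 ≡ 16 (mod 23)
16^2 = (16^1)^2 ≡ 16^2 = 256 ≡ 3 (mod 23)
16^4 = (16^2)^2 ≡ 3^2 = 9 ≡ 9 (mod 23)
16^5 = 16^4 · 16^1 ≡ 9 · 16 ≡ 6 (mod 23).

6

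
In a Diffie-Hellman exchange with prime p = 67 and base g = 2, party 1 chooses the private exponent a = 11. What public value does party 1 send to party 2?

Public value = 2^11 mod 67.
2^1 ≡ 2 (mod 67)
2^2 = (2^1)^2 ≡ 2^2 = 4 ≡ 4 (mod 67)
2^4 = (2^2)^2 ≡ 4^2 = 16 ≡ 16 (mod 67)
2^8 = (2^4)^2 ≡ 16^2 = 256 ≡ 55 (mod 67)
2^11 = 2^8 · 2^2 · 2^1 ≡ 55 · 4 · 2 ≡ 38 (mod 67).

38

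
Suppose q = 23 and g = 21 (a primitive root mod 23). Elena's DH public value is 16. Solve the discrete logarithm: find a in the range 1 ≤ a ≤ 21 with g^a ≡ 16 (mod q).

4

Try successive powers of 21 modulo 23:
21^1 ≡ 21
21^2 ≡ 4
21^3 ≡ 15
21^4 ≡ 16
Found: a = 4.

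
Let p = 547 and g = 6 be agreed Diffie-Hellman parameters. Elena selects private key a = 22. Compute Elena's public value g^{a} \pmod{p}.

Public value = 6^{22} \pmod{547}.
6^1 ≡ 6 (mod 547)
6^2 = (6^1)^2 ≡ 6^2 = 36 ≡ 36 (mod 547)
6^4 = (6^2)^2 ≡ 36^2 = 1296 ≡ 202 (mod 547)
6^8 = (6^4)^2 ≡ 202^2 = 40804 ≡ 326 (mod 547)
6^16 = (6^8)^2 ≡ 326^2 = 106276 ≡ 158 (mod 547)
6^22 = 6^16 · 6^4 · 6^2 ≡ 158 · 202 · 36 ≡ 276 (mod 547).

276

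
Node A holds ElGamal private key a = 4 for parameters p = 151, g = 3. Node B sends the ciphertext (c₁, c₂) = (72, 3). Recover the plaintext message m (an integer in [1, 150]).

Shared mask s = c₁^a mod p = 72^4 mod 151.
72^1 ≡ 72 (mod 151)
72^2 = (72^1)^2 ≡ 72^2 = 5184 ≡ 50 (mod 151)
72^4 = (72^2)^2 ≡ 50^2 = 2500 ≡ 84 (mod 151)
So s = 84; s⁻¹ ≡ 9 (mod 151).
m = c₂ · s⁻¹ mod 151 = 3 · 9 mod 151 = 27.

27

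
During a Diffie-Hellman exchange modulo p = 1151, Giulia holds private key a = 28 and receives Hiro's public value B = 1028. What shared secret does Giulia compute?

423

Shared key K = 1028^28 mod 1151.
1028^1 ≡ 1028 (mod 1151)
1028^2 = (1028^1)^2 ≡ 1028^2 = 1056784 ≡ 166 (mod 1151)
1028^4 = (1028^2)^2 ≡ 166^2 = 27556 ≡ 1083 (mod 1151)
1028^8 = (1028^4)^2 ≡ 1083^2 = 1172889 ≡ 20 (mod 1151)
1028^16 = (1028^8)^2 ≡ 20^2 = 400 ≡ 400 (mod 1151)
1028^28 = 1028^16 · 1028^8 · 1028^4 ≡ 400 · 20 · 1083 ≡ 423 (mod 1151).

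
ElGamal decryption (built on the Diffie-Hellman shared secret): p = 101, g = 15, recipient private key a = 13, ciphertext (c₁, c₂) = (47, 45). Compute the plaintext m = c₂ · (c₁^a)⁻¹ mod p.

54

Shared mask s = c₁^a mod p = 47^13 mod 101.
47^1 ≡ 47 (mod 101)
47^2 = (47^1)^2 ≡ 47^2 = 2209 ≡ 88 (mod 101)
47^4 = (47^2)^2 ≡ 88^2 = 7744 ≡ 68 (mod 101)
47^8 = (47^4)^2 ≡ 68^2 = 4624 ≡ 79 (mod 101)
47^13 = 47^8 · 47^4 · 47^1 ≡ 79 · 68 · 47 ≡ 85 (mod 101).
So s = 85; s⁻¹ ≡ 82 (mod 101).
m = c₂ · s⁻¹ mod 101 = 45 · 82 mod 101 = 54.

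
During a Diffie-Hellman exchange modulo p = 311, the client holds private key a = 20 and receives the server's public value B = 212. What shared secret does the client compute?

121

Shared key K = 212^20 mod 311.
212^1 ≡ 212 (mod 311)
212^2 = (212^1)^2 ≡ 212^2 = 44944 ≡ 160 (mod 311)
212^4 = (212^2)^2 ≡ 160^2 = 25600 ≡ 98 (mod 311)
212^8 = (212^4)^2 ≡ 98^2 = 9604 ≡ 274 (mod 311)
212^16 = (212^8)^2 ≡ 274^2 = 75076 ≡ 125 (mod 311)
212^20 = 212^16 · 212^4 ≡ 125 · 98 ≡ 121 (mod 311).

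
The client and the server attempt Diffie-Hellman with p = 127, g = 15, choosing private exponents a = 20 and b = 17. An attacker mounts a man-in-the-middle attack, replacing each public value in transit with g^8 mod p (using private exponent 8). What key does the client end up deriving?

The client receives an attacker's public value M = 15^8 mod 127 instead of the honest one.
15^1 ≡ 15 (mod 127)
15^2 = (15^1)^2 ≡ 15^2 = 225 ≡ 98 (mod 127)
15^4 = (15^2)^2 ≡ 98^2 = 9604 ≡ 79 (mod 127)
15^8 = (15^4)^2 ≡ 79^2 = 6241 ≡ 18 (mod 127)
So M = 18. The client computes K = M^20 mod 127.
18^1 ≡ 18 (mod 127)
18^2 = (18^1)^2 ≡ 18^2 = 324 ≡ 70 (mod 127)
18^4 = (18^2)^2 ≡ 70^2 = 4900 ≡ 74 (mod 127)
18^8 = (18^4)^2 ≡ 74^2 = 5476 ≡ 15 (mod 127)
18^16 = (18^8)^2 ≡ 15^2 = 225 ≡ 98 (mod 127)
18^20 = 18^16 · 18^4 ≡ 98 · 74 ≡ 13 (mod 127).

13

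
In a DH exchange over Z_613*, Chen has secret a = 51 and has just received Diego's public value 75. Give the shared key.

Shared key K = 75^51 mod 613.
75^1 ≡ 75 (mod 613)
75^2 = (75^1)^2 ≡ 75^2 = 5625 ≡ 108 (mod 613)
75^4 = (75^2)^2 ≡ 108^2 = 11664 ≡ 17 (mod 613)
75^8 = (75^4)^2 ≡ 17^2 = 289 ≡ 289 (mod 613)
75^16 = (75^8)^2 ≡ 289^2 = 83521 ≡ 153 (mod 613)
75^32 = (75^16)^2 ≡ 153^2 = 23409 ≡ 115 (mod 613)
75^51 = 75^32 · 75^16 · 75^2 · 75^1 ≡ 115 · 153 · 108 · 75 ≡ 65 (mod 613).

65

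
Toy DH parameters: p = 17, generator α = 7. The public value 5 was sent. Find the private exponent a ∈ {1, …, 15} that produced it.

15

Try successive powers of 7 modulo 17:
7^1 ≡ 7
7^2 ≡ 15
7^3 ≡ 3
7^4 ≡ 4
7^5 ≡ 11
7^6 ≡ 9
7^7 ≡ 12
7^8 ≡ 16
7^9 ≡ 10
7^10 ≡ 2
7^11 ≡ 14
7^12 ≡ 13
7^13 ≡ 6
7^14 ≡ 8
7^15 ≡ 5
Found: a = 15.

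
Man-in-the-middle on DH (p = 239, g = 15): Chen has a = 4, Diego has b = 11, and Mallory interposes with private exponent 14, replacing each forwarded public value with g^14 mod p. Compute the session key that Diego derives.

Diego receives Mallory's public value M = 15^14 mod 239 instead of the honest one.
15^1 ≡ 15 (mod 239)
15^2 = (15^1)^2 ≡ 15^2 = 225 ≡ 225 (mod 239)
15^4 = (15^2)^2 ≡ 225^2 = 50625 ≡ 196 (mod 239)
15^8 = (15^4)^2 ≡ 196^2 = 38416 ≡ 176 (mod 239)
15^14 = 15^8 · 15^4 · 15^2 ≡ 176 · 196 · 225 ≡ 75 (mod 239).
So M = 75. Diego computes K = M^11 mod 239.
75^1 ≡ 75 (mod 239)
75^2 = (75^1)^2 ≡ 75^2 = 5625 ≡ 128 (mod 239)
75^4 = (75^2)^2 ≡ 128^2 = 16384 ≡ 132 (mod 239)
75^8 = (75^4)^2 ≡ 132^2 = 17424 ≡ 216 (mod 239)
75^11 = 75^8 · 75^2 · 75^1 ≡ 216 · 128 · 75 ≡ 36 (mod 239).

36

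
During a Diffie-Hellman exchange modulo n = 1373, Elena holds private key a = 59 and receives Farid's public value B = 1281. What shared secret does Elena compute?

Shared key K = 1281^59 mod 1373.
1281^1 ≡ 1281 (mod 1373)
1281^2 = (1281^1)^2 ≡ 1281^2 = 1640961 ≡ 226 (mod 1373)
1281^4 = (1281^2)^2 ≡ 226^2 = 51076 ≡ 275 (mod 1373)
1281^8 = (1281^4)^2 ≡ 275^2 = 75625 ≡ 110 (mod 1373)
1281^16 = (1281^8)^2 ≡ 110^2 = 12100 ≡ 1116 (mod 1373)
1281^32 = (1281^16)^2 ≡ 1116^2 = 1245456 ≡ 145 (mod 1373)
1281^59 = 1281^32 · 1281^16 · 1281^8 · 1281^2 · 1281^1 ≡ 145 · 1116 · 110 · 226 · 1281 ≡ 1227 (mod 1373).

1227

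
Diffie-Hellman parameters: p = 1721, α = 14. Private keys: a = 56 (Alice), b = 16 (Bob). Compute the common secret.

1637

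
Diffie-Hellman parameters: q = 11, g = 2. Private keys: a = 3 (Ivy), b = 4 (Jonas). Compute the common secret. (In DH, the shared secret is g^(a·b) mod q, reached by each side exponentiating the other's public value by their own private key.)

4

Jonas sends B = g^b mod q = 2^4 mod 11.
2^1 ≡ 2 (mod 11)
2^2 = (2^1)^2 ≡ 2^2 = 4 ≡ 4 (mod 11)
2^4 = (2^2)^2 ≡ 4^2 = 16 ≡ 5 (mod 11)
So B = 5. Ivy then computes K = B^a mod q = 5^3 mod 11.
5^1 ≡ 5 (mod 11)
5^2 = (5^1)^2 ≡ 5^2 = 25 ≡ 3 (mod 11)
5^3 = 5^2 · 5^1 ≡ 3 · 5 ≡ 4 (mod 11).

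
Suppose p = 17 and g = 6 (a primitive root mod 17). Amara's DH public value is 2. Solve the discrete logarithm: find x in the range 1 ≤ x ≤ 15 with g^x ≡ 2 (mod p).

2

Try successive powers of 6 modulo 17:
6^1 ≡ 6
6^2 ≡ 2
Found: x = 2.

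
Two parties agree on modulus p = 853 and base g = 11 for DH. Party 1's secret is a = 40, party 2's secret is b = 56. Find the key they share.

650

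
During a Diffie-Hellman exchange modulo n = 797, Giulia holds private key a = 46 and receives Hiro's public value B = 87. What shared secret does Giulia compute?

Shared key K = 87^46 mod 797.
87^1 ≡ 87 (mod 797)
87^2 = (87^1)^2 ≡ 87^2 = 7569 ≡ 396 (mod 797)
87^4 = (87^2)^2 ≡ 396^2 = 156816 ≡ 604 (mod 797)
87^8 = (87^4)^2 ≡ 604^2 = 364816 ≡ 587 (mod 797)
87^16 = (87^8)^2 ≡ 587^2 = 344569 ≡ 265 (mod 797)
87^32 = (87^16)^2 ≡ 265^2 = 70225 ≡ 89 (mod 797)
87^46 = 87^32 · 87^8 · 87^4 · 87^2 ≡ 89 · 587 · 604 · 396 ≡ 130 (mod 797).

130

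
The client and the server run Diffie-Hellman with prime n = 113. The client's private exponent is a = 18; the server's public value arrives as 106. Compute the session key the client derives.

28

Shared key K = 106^18 mod 113.
106^1 ≡ 106 (mod 113)
106^2 = (106^1)^2 ≡ 106^2 = 11236 ≡ 49 (mod 113)
106^4 = (106^2)^2 ≡ 49^2 = 2401 ≡ 28 (mod 113)
106^8 = (106^4)^2 ≡ 28^2 = 784 ≡ 106 (mod 113)
106^16 = (106^8)^2 ≡ 106^2 = 11236 ≡ 49 (mod 113)
106^18 = 106^16 · 106^2 ≡ 49 · 49 ≡ 28 (mod 113).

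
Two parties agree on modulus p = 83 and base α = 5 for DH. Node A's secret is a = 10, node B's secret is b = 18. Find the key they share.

Node B sends B = α^b mod p = 5^18 mod 83.
5^1 ≡ 5 (mod 83)
5^2 = (5^1)^2 ≡ 5^2 = 25 ≡ 25 (mod 83)
5^4 = (5^2)^2 ≡ 25^2 = 625 ≡ 44 (mod 83)
5^8 = (5^4)^2 ≡ 44^2 = 1936 ≡ 27 (mod 83)
5^16 = (5^8)^2 ≡ 27^2 = 729 ≡ 65 (mod 83)
5^18 = 5^16 · 5^2 ≡ 65 · 25 ≡ 48 (mod 83).
So B = 48. Node A then computes K = B^a mod p = 48^10 mod 83.
48^1 ≡ 48 (mod 83)
48^2 = (48^1)^2 ≡ 48^2 = 2304 ≡ 63 (mod 83)
48^4 = (48^2)^2 ≡ 63^2 = 3969 ≡ 68 (mod 83)
48^8 = (48^4)^2 ≡ 68^2 = 4624 ≡ 59 (mod 83)
48^10 = 48^8 · 48^2 ≡ 59 · 63 ≡ 65 (mod 83).

65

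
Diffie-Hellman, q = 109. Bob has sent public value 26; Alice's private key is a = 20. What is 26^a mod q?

Shared key K = 26^20 mod 109.
26^1 ≡ 26 (mod 109)
26^2 = (26^1)^2 ≡ 26^2 = 676 ≡ 22 (mod 109)
26^4 = (26^2)^2 ≡ 22^2 = 484 ≡ 48 (mod 109)
26^8 = (26^4)^2 ≡ 48^2 = 2304 ≡ 15 (mod 109)
26^16 = (26^8)^2 ≡ 15^2 = 225 ≡ 7 (mod 109)
26^20 = 26^16 · 26^4 ≡ 7 · 48 ≡ 9 (mod 109).

9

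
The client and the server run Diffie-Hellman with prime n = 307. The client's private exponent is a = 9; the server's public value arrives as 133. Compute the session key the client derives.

Shared key K = 133^9 mod 307.
133^1 ≡ 133 (mod 307)
133^2 = (133^1)^2 ≡ 133^2 = 17689 ≡ 190 (mod 307)
133^4 = (133^2)^2 ≡ 190^2 = 36100 ≡ 181 (mod 307)
133^8 = (133^4)^2 ≡ 181^2 = 32761 ≡ 219 (mod 307)
133^9 = 133^8 · 133^1 ≡ 219 · 133 ≡ 269 (mod 307).

269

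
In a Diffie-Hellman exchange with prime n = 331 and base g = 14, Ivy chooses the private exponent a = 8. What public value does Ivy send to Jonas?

Public value = 14^8 mod 331.
14^1 ≡ 14 (mod 331)
14^2 = (14^1)^2 ≡ 14^2 = 196 ≡ 196 (mod 331)
14^4 = (14^2)^2 ≡ 196^2 = 38416 ≡ 20 (mod 331)
14^8 = (14^4)^2 ≡ 20^2 = 400 ≡ 69 (mod 331)

69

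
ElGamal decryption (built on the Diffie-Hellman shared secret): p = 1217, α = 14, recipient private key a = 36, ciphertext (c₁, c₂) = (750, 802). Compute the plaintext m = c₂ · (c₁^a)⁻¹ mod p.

624

Shared mask s = c₁^a mod p = 750^36 mod 1217.
750^1 ≡ 750 (mod 1217)
750^2 = (750^1)^2 ≡ 750^2 = 562500 ≡ 246 (mod 1217)
750^4 = (750^2)^2 ≡ 246^2 = 60516 ≡ 883 (mod 1217)
750^8 = (750^4)^2 ≡ 883^2 = 779689 ≡ 809 (mod 1217)
750^16 = (750^8)^2 ≡ 809^2 = 654481 ≡ 952 (mod 1217)
750^32 = (750^16)^2 ≡ 952^2 = 906304 ≡ 856 (mod 1217)
750^36 = 750^32 · 750^4 ≡ 856 · 883 ≡ 91 (mod 1217).
So s = 91; s⁻¹ ≡ 107 (mod 1217).
m = c₂ · s⁻¹ mod 1217 = 802 · 107 mod 1217 = 624.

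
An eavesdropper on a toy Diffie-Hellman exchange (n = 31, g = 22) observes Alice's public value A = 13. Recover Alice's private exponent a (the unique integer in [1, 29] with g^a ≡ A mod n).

13

Try successive powers of 22 modulo 31:
22^1 ≡ 22
22^2 ≡ 19
22^3 ≡ 15
22^4 ≡ 20
22^5 ≡ 6
22^6 ≡ 8
22^7 ≡ 21
22^8 ≡ 28
22^9 ≡ 27
22^10 ≡ 5
22^11 ≡ 17
22^12 ≡ 2
22^13 ≡ 13
Found: a = 13.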